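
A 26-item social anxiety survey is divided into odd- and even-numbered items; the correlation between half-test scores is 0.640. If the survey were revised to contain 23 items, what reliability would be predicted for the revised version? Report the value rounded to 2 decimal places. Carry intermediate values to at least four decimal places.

Full-test reliability from the split-half r: r_full = 2(0.640)/(1 + 0.640) = 0.7805
Length factor from 26 to 23 items: n = 23/26 = 0.8846
r_new = n·r_full / (1 + (n − 1)·r_full) = 0.6904 / 0.9099 ≈ 0.7588

0.76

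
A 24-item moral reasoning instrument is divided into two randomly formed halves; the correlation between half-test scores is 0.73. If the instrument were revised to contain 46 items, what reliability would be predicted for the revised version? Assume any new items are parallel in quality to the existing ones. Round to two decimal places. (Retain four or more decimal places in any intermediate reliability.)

0.91

Full-test reliability from the split-half r: r_full = 2(0.73)/(1 + 0.73) = 0.8439
Length factor from 24 to 46 items: n = 46/24 = 1.9167
r_new = n·r_full / (1 + (n − 1)·r_full) = 1.6175 / 1.7736 ≈ 0.9120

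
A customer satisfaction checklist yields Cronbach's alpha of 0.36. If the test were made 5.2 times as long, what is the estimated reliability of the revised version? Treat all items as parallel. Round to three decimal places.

r_new = (5.2 × 0.36) / (1 + (5.2 − 1) × 0.36)
     = 1.8720 / 2.5120 = 0.7452

0.745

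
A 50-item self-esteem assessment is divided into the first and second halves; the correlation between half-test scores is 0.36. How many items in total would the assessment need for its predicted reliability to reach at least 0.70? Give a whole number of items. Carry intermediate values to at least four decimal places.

r_full = 2(0.36)/(1 + 0.36) = 0.5294
n = r_tgt(1 − r_full) / [r_full(1 − r_tgt)] = 0.70 × 0.4706 / (0.5294 × 0.30) ≈ 2.0742
Required items = 2.0742 × 50 = 103.71, so 104 items.

104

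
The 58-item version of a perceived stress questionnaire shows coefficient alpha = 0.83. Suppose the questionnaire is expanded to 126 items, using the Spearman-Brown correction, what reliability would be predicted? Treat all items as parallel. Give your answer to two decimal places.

0.91

Length ratio n = 126/58 = 2.1724
Apply the Spearman-Brown prophecy formula, r' = nr / [1 + (n − 1)r]:
r_new = 2.1724·0.83 / [1 + (2.1724 − 1)·0.83]
     = 1.8031 / 1.9731 = 0.9138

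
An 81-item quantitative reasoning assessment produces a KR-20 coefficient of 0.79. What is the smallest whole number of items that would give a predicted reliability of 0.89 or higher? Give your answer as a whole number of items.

n = [0.89 × 0.21] / [0.79 × 0.11]
  = 0.1869 / 0.0869 = 2.1507
So the test needs 2.1507 × 81 ≈ 174.21 items; rounding up, 175.

175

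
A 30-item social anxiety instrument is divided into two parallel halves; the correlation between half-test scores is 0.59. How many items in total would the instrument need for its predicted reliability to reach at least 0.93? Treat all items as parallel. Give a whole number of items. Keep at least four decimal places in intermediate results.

r_full = 2(0.59)/(1 + 0.59) = 0.7421
Solve Spearman-Brown for n: n = 0.93(1 − 0.7421) / [0.7421(1 − 0.93)] = 4.6171
Required items = 4.6171 × 30 = 138.51, so 139 items.

139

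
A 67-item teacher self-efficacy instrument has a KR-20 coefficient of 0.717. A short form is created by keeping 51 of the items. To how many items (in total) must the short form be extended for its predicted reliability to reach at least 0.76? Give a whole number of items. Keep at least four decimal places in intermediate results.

84

Short-form reliability: n = 51/67 = 0.7612; r_51 = n·r/(1+(n−1)r) ≈ 0.6585
Length factor from the short form to reach 0.76: n' = 0.76(1 − 0.6585) / [0.6585(1 − 0.76)] ≈ 1.6422
Total items = 1.6422 × 51 = 83.75, rounded up to 84.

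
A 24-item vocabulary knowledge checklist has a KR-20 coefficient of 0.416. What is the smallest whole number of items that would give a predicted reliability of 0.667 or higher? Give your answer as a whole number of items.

Rearranging the Spearman-Brown formula for n,
n = r*(1 − r) / [ r (1 − r*) ]
n = 0.667(1 − 0.416) / [0.416(1 − 0.667)]
n = 0.389528 / 0.138528 ≈ 2.8119
So the test needs 2.8119 × 24 ≈ 67.49 items; rounding up, 68.

68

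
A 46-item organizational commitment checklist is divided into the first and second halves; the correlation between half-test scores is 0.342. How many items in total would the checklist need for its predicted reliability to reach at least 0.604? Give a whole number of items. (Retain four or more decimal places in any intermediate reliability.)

68

r_full = 2(0.342)/(1 + 0.342) = 0.5097
n = r_tgt(1 − r_full) / [r_full(1 − r_tgt)] = 0.604 × 0.4903 / (0.5097 × 0.396) ≈ 1.4672
Required items = 1.4672 × 46 = 67.49, so 68 items.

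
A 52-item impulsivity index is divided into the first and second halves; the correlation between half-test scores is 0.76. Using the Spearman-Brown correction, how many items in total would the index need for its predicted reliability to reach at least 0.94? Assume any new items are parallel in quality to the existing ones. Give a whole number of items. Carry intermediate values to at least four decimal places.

r_full = 2(0.76)/(1 + 0.76) = 0.8636
n = r_tgt(1 − r_full) / [r_full(1 − r_tgt)] = 0.94 × 0.1364 / (0.8636 × 0.06) ≈ 2.4744
Required items = 2.4744 × 52 = 128.67, so 129 items.

129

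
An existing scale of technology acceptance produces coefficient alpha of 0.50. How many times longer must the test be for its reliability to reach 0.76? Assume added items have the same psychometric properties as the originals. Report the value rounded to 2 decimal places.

3.17

Spearman-Brown solved for the length factor n:
n = r*(1 − r) / [ r (1 − r*) ]
n = 0.76(1 − 0.50) / [0.50(1 − 0.76)]
  = 0.3800 / 0.1200 = 3.1667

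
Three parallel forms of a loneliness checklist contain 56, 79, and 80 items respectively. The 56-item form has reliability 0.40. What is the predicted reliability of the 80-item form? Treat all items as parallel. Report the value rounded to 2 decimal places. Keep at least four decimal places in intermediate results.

The 79-item form is not needed; work directly from the 56-item form with n = 80/56 = 1.4286.
r_{80} = n·r / (1 + (n − 1)·r) = 0.5714 / 1.1714 ≈ 0.4878

0.49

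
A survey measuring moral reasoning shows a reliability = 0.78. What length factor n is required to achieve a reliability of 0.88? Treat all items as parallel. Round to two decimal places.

2.07

n = 0.88(1 − 0.78) / [0.78(1 − 0.88)]
n = 0.1936 / 0.0936 ≈ 2.0684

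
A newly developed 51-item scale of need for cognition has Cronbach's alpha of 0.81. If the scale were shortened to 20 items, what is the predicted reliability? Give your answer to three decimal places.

0.626

The new length is 20/51 = 0.3922 times the old.
Apply the Spearman-Brown prophecy formula, r' = nr / [1 + (n − 1)r]:
r_new = 0.3922·0.81 / [1 + (0.3922 − 1)·0.81]
r_new = 0.3177 / 0.5077 ≈ 0.6258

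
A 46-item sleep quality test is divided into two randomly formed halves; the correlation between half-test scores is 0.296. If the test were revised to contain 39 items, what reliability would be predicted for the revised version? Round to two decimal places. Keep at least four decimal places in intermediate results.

First correct the split-half correlation to full-test reliability: r_full = 2 × 0.296 / (1 + 0.296) ≈ 0.4568
Length factor from 46 to 39 items: n = 39/46 = 0.8478
r_new = n·r_full / (1 + (n − 1)·r_full) = 0.3873 / 0.9305 ≈ 0.4162

0.42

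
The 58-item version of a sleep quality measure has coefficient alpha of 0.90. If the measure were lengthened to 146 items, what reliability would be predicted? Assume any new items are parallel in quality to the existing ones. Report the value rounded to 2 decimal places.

0.96

Length ratio n = 146/58 = 2.5172
Apply the Spearman-Brown prophecy formula, r' = nr / [1 + (n − 1)r]:
r_new = 2.5172·0.90 / [1 + (2.5172 − 1)·0.90]
r_new = 2.2655 / 2.3655 ≈ 0.9577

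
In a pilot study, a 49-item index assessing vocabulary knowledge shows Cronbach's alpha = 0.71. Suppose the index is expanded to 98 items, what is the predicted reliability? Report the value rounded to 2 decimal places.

0.83

n = 98/49 = 2
r_new = (2 × 0.71) / (1 + (2 − 1) × 0.71)
     = 1.4200 / 1.7100 = 0.8304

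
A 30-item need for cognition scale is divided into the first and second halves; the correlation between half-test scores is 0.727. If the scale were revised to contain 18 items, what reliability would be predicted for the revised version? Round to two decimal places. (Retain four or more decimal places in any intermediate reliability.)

0.76

Spearman-Brown correction (n = 2): r_full = 2·0.727/(1 + 0.727) = 0.8419
Then adjust to 18 items: n = 18/30 = 0.6000
r_new = n·r_full / (1 + (n − 1)·r_full) = 0.5051 / 0.6632 ≈ 0.7616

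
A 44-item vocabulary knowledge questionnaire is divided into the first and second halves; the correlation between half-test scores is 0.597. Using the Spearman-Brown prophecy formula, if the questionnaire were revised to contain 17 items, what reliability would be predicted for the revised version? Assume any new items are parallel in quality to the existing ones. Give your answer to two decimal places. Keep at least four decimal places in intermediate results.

0.53

Full-test reliability from the split-half r: r_full = 2(0.597)/(1 + 0.597) = 0.7477
Length factor from 44 to 17 items: n = 17/44 = 0.3864
r_new = n·r_full / (1 + (n − 1)·r_full) = 0.2889 / 0.5412 ≈ 0.5338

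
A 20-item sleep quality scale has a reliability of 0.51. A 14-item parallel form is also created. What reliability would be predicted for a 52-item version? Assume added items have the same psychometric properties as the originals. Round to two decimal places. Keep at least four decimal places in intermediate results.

Only the ratio of lengths matters: n = 52/20 = 2.6000
r_{52} = n·r / (1 + (n − 1)·r) = 1.3260 / 1.8160 ≈ 0.7302

0.73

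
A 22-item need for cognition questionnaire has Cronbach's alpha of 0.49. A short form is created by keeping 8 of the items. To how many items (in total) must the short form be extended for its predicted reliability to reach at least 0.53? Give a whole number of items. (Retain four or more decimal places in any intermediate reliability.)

26

Short-form reliability: n = 8/22 = 0.3636; r_8 = n·r/(1+(n−1)r) ≈ 0.2589
Then solve for n' with r_old = 0.2589, r_target = 0.53: n' = 0.53(1 − 0.2589)/[0.2589(1 − 0.53)] = 3.2279
Items = 3.2279 × 8 ≈ 25.82 → 26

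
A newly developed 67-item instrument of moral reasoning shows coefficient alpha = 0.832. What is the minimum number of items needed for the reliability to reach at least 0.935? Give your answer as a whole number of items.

195

Spearman-Brown solved for the length factor n:
n = r*(1 − r) / [ r (1 − r*) ]
n = [0.935 × 0.168] / [0.832 × 0.065]
  = 0.157080 / 0.054080 = 2.9046
So the test needs 2.9046 × 67 ≈ 194.61 items; rounding up, 195.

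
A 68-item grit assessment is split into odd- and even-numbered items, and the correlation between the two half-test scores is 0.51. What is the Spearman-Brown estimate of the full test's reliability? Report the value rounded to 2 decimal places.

0.68

Apply the Spearman-Brown correction with n = 2:
r_full = 2(0.51) / (1 + 0.51)
r_full = 1.0200 / 1.5100 ≈ 0.6755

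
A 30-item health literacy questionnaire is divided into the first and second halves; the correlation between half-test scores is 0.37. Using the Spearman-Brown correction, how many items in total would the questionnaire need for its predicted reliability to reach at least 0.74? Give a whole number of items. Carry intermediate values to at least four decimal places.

73

Corrected full-test reliability: r_full = 2 × 0.37 / (1 + 0.37) ≈ 0.5401
Solve Spearman-Brown for n: n = 0.74(1 − 0.5401) / [0.5401(1 − 0.74)] = 2.4235
Required items = 2.4235 × 30 = 72.71, so 73 items.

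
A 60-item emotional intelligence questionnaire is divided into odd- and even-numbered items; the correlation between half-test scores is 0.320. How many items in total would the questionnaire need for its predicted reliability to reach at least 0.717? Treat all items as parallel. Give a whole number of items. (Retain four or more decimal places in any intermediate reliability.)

r_full = 2(0.320)/(1 + 0.320) = 0.4848
n = r_tgt(1 − r_full) / [r_full(1 − r_tgt)] = 0.717 × 0.5152 / (0.4848 × 0.283) ≈ 2.6924
Required items = 2.6924 × 60 = 161.54, so 162 items.

162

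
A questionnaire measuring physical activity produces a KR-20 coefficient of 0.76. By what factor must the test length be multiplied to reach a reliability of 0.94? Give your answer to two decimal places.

4.95

Rearranging the Spearman-Brown formula for n,
n = r_target (1 − r_old) / [ r_old (1 − r_target) ]
n = [0.94 × 0.24] / [0.76 × 0.06]
n = 0.2256 / 0.0456 ≈ 4.9474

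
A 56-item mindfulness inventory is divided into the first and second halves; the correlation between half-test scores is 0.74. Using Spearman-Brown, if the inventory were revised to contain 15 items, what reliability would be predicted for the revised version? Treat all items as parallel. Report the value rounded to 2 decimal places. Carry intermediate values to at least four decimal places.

Spearman-Brown correction (n = 2): r_full = 2·0.74/(1 + 0.74) = 0.8506
Then adjust to 15 items: n = 15/56 = 0.2679
r_new = n·r_full / (1 + (n − 1)·r_full) = 0.2279 / 0.3773 ≈ 0.6040

0.60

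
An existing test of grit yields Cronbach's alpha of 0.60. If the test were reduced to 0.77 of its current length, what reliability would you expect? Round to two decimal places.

0.54

r_new = 0.77·0.60 / [1 + (0.77 − 1)·0.60]
r_new = 0.4620 / 0.8620 ≈ 0.5360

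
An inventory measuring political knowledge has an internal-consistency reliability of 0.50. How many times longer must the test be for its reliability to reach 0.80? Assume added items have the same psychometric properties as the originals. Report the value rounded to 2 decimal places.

4.00

Spearman-Brown solved for the length factor n:
n = r*(1 − r) / [ r (1 − r*) ]
n = [0.80 × 0.50] / [0.50 × 0.20]
  = 0.4000 / 0.1000 = 4.0000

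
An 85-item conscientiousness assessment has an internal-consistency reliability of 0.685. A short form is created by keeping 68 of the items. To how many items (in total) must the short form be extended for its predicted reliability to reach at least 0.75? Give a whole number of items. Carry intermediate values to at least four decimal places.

First, r for the 68-item form: n = 68/85 = 0.8000, so r_68 = 0.8000·0.685/(1 + (0.8000 − 1)·0.685) = 0.6350
Then solve for n' with r_old = 0.6350, r_target = 0.75: n' = 0.75(1 − 0.6350)/[0.6350(1 − 0.75)] = 1.7244
Items = 1.7244 × 68 ≈ 117.26 → 118

118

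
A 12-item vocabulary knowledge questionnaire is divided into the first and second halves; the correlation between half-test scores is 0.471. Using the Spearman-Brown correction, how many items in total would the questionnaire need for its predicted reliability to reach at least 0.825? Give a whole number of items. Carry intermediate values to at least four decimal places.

Corrected full-test reliability: r_full = 2 × 0.471 / (1 + 0.471) ≈ 0.6404
Solve Spearman-Brown for n: n = 0.825(1 − 0.6404) / [0.6404(1 − 0.825)] = 2.6472
Items = 2.6472 × 12 ≈ 31.77 → 32

32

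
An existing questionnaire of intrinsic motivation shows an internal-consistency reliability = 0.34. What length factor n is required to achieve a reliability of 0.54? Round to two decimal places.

Invert Spearman-Brown to solve for n:
n = r*(1 − r) / [ r (1 − r*) ]
n = 0.54 × (1 − 0.34) / [ 0.34 × (1 − 0.54) ]
  = 0.3564 / 0.1564 = 2.2788

2.28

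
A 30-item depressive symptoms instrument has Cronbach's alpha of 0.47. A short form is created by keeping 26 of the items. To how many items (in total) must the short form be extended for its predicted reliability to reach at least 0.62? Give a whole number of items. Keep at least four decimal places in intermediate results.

Short-form reliability: n = 26/30 = 0.8667; r_26 = n·r/(1+(n−1)r) ≈ 0.4346
Length factor from the short form to reach 0.62: n' = 0.62(1 − 0.4346) / [0.4346(1 − 0.62)] ≈ 2.1226
Items = 2.1226 × 26 ≈ 55.19 → 56

56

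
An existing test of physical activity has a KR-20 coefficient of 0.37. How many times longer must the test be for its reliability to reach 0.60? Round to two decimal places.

n = [0.60 × 0.63] / [0.37 × 0.40]
n = 0.3780 / 0.1480 ≈ 2.5541

2.55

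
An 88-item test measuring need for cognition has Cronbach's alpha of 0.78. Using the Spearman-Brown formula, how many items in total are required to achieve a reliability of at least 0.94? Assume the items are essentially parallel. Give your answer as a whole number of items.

Invert Spearman-Brown to solve for n:
n = r*(1 − r) / [ r (1 − r*) ]
n = 0.94 × (1 − 0.78) / [ 0.78 × (1 − 0.94) ]
n = 0.2068 / 0.0468 ≈ 4.4188
Items needed = n × 88 = 4.4188 × 88 ≈ 388.85 → round up to 389

389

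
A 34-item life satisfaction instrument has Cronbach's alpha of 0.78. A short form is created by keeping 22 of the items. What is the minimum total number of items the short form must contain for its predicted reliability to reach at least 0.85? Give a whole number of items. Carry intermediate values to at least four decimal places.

Short-form reliability: n = 22/34 = 0.6471; r_22 = n·r/(1+(n−1)r) ≈ 0.6964
Then solve for n' with r_old = 0.6964, r_target = 0.85: n' = 0.85(1 − 0.6964)/[0.6964(1 − 0.85)] = 2.4704
Total items = 2.4704 × 22 = 54.35, rounded up to 55.

55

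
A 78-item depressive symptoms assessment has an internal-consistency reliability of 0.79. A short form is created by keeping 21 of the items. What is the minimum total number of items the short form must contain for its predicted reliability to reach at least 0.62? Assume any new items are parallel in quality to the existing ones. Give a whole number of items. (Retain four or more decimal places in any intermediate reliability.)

Short-form reliability: n = 21/78 = 0.2692; r_21 = n·r/(1+(n−1)r) ≈ 0.5032
Length factor from the short form to reach 0.62: n' = 0.62(1 − 0.5032) / [0.5032(1 − 0.62)] ≈ 1.6108
Items = 1.6108 × 21 ≈ 33.83 → 34

34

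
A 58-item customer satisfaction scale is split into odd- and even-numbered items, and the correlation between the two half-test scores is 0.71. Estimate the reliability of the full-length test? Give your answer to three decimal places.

0.830

The full test is twice the length of either half (n = 2).
r_full = 2r_hh / (1 + r_hh) = 2 × 0.71 / (1 + 0.71)
       = 1.4200 / 1.7100 = 0.8304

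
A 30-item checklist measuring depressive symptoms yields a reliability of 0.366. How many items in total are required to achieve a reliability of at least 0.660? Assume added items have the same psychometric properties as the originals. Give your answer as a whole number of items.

101

Spearman-Brown solved for the length factor n:
n = r_target (1 − r_old) / [ r_old (1 − r_target) ]
n = 0.660 × (1 − 0.366) / [ 0.366 × (1 − 0.660) ]
  = 0.418440 / 0.124440 = 3.3626
So the test needs 3.3626 × 30 ≈ 100.88 items; rounding up, 101.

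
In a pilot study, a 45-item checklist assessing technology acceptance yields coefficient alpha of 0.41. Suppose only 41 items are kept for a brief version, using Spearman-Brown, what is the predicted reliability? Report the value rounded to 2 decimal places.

0.39

n = 41/45 = 0.9111
r_new = 0.9111·0.41 / [1 + (0.9111 − 1)·0.41]
     = 0.3736 / 0.9636 = 0.3877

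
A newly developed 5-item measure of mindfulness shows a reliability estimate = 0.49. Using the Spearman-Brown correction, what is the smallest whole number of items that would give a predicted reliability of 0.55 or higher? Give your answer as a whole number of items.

7

Spearman-Brown solved for the length factor n:
n = r_target (1 − r_old) / [ r_old (1 − r_target) ]
n = [0.55 × 0.51] / [0.49 × 0.45]
n = 0.2805 / 0.2205 ≈ 1.2721
So the test needs 1.2721 × 5 ≈ 6.36 items; rounding up, 7.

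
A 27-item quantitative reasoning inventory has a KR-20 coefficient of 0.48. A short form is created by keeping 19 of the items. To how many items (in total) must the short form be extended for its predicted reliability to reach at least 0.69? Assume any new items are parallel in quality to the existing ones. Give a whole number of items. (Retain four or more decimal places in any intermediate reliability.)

66

Short-form reliability: n = 19/27 = 0.7037; r_19 = n·r/(1+(n−1)r) ≈ 0.3938
Then solve for n' with r_old = 0.3938, r_target = 0.69: n' = 0.69(1 − 0.3938)/[0.3938(1 − 0.69)] = 3.4263
Items = 3.4263 × 19 ≈ 65.10 → 66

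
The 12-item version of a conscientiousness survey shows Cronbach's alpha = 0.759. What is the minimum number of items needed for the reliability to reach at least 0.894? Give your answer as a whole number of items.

33

n = 0.894 × (1 − 0.759) / [ 0.759 × (1 − 0.894) ]
  = 0.215454 / 0.080454 = 2.6780
So the test needs 2.6780 × 12 ≈ 32.14 items; rounding up, 33.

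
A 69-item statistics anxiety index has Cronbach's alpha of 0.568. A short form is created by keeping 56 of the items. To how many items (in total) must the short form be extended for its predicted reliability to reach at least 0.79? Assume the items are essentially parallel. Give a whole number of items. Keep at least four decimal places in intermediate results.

198

First, r for the 56-item form: n = 56/69 = 0.8116, so r_56 = 0.8116·0.568/(1 + (0.8116 − 1)·0.568) = 0.5162
Length factor from the short form to reach 0.79: n' = 0.79(1 − 0.5162) / [0.5162(1 − 0.79)] ≈ 3.5258
Items = 3.5258 × 56 ≈ 197.44 → 198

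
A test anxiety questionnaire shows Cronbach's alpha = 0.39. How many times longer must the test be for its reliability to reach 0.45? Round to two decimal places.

1.28

n = 0.45 × (1 − 0.39) / [ 0.39 × (1 − 0.45) ]
n = 0.2745 / 0.2145 ≈ 1.2797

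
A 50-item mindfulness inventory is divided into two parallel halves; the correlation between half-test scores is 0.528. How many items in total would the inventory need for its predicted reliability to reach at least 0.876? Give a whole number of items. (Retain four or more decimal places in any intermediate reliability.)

Corrected full-test reliability: r_full = 2 × 0.528 / (1 + 0.528) ≈ 0.6911
Solve Spearman-Brown for n: n = 0.876(1 − 0.6911) / [0.6911(1 − 0.876)] = 3.1576
Required items = 3.1576 × 50 = 157.88, so 158 items.

158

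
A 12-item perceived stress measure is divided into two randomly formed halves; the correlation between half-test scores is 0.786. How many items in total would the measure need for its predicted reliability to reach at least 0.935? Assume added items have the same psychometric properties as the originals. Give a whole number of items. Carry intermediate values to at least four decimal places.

24

Corrected full-test reliability: r_full = 2 × 0.786 / (1 + 0.786) ≈ 0.8802
n = r_tgt(1 − r_full) / [r_full(1 − r_tgt)] = 0.935 × 0.1198 / (0.8802 × 0.065) ≈ 1.9578
Items = 1.9578 × 12 ≈ 23.49 → 24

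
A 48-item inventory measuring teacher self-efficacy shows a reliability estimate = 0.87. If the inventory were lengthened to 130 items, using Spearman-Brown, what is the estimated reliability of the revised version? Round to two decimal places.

The new length is 130/48 = 2.7083 times the old.
r_new = (2.7083 × 0.87) / (1 + (2.7083 − 1) × 0.87)
     = 2.3562 / 2.4862 = 0.9477

0.95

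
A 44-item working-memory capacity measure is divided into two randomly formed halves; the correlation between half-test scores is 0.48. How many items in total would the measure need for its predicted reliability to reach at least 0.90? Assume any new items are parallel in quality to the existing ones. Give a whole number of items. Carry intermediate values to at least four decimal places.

Corrected full-test reliability: r_full = 2 × 0.48 / (1 + 0.48) ≈ 0.6486
Solve Spearman-Brown for n: n = 0.90(1 − 0.6486) / [0.6486(1 − 0.90)] = 4.8760
Required items = 4.8760 × 44 = 214.54, so 215 items.

215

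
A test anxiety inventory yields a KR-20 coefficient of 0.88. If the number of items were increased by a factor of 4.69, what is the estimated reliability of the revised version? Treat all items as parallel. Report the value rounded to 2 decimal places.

0.97

r_new = (4.69 × 0.88) / (1 + (4.69 − 1) × 0.88)
r_new = 4.1272 / 4.2472 ≈ 0.9717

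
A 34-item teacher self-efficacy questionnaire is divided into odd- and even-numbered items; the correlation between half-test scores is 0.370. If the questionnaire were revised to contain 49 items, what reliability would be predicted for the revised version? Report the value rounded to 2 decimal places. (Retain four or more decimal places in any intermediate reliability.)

0.63

First correct the split-half correlation to full-test reliability: r_full = 2 × 0.370 / (1 + 0.370) ≈ 0.5401
Then adjust to 49 items: n = 49/34 = 1.4412
r_new = n·r_full / (1 + (n − 1)·r_full) = 0.7784 / 1.2383 ≈ 0.6286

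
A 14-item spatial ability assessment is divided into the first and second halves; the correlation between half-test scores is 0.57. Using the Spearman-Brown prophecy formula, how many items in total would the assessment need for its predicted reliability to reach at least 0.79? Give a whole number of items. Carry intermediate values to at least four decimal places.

20

Corrected full-test reliability: r_full = 2 × 0.57 / (1 + 0.57) ≈ 0.7261
Solve Spearman-Brown for n: n = 0.79(1 − 0.7261) / [0.7261(1 − 0.79)] = 1.4191
Required items = 1.4191 × 14 = 19.87, so 20 items.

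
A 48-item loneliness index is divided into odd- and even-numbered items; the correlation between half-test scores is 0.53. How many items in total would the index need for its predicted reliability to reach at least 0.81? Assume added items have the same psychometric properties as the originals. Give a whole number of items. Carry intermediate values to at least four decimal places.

r_full = 2(0.53)/(1 + 0.53) = 0.6928
Solve Spearman-Brown for n: n = 0.81(1 − 0.6928) / [0.6928(1 − 0.81)] = 1.8904
Items = 1.8904 × 48 ≈ 90.74 → 91

91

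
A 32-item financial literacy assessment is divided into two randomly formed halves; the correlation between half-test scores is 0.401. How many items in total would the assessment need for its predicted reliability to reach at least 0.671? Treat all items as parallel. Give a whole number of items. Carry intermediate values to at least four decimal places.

49

r_full = 2(0.401)/(1 + 0.401) = 0.5724
n = r_tgt(1 − r_full) / [r_full(1 − r_tgt)] = 0.671 × 0.4276 / (0.5724 × 0.329) ≈ 1.5236
Required items = 1.5236 × 32 = 48.76, so 49 items.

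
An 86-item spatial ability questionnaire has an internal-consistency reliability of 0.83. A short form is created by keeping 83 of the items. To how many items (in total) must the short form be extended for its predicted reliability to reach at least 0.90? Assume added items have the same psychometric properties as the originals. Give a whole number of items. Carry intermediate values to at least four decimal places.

Short-form reliability: n = 83/86 = 0.9651; r_83 = n·r/(1+(n−1)r) ≈ 0.8249
Length factor from the short form to reach 0.90: n' = 0.90(1 − 0.8249) / [0.8249(1 − 0.90)] ≈ 1.9104
Total items = 1.9104 × 83 = 158.56, rounded up to 159.

159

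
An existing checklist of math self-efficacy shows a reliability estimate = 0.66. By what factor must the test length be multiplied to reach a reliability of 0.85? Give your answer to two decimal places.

2.92

n = 0.85(1 − 0.66) / [0.66(1 − 0.85)]
  = 0.2890 / 0.0990 = 2.9192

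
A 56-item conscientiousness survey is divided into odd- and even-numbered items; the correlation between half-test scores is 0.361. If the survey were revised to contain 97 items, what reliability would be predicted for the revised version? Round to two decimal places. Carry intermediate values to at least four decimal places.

0.66

First correct the split-half correlation to full-test reliability: r_full = 2 × 0.361 / (1 + 0.361) ≈ 0.5305
Length factor from 56 to 97 items: n = 97/56 = 1.7321
r_new = n·r_full / (1 + (n − 1)·r_full) = 0.9189 / 1.3884 ≈ 0.6618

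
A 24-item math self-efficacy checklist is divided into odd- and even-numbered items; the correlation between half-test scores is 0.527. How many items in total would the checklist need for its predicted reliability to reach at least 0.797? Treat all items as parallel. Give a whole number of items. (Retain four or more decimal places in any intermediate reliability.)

r_full = 2(0.527)/(1 + 0.527) = 0.6902
n = r_tgt(1 − r_full) / [r_full(1 − r_tgt)] = 0.797 × 0.3098 / (0.6902 × 0.203) ≈ 1.7623
Items = 1.7623 × 24 ≈ 42.30 → 43

43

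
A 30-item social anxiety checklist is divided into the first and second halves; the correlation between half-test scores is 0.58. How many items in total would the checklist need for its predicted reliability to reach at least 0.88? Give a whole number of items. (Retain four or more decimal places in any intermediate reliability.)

80

Corrected full-test reliability: r_full = 2 × 0.58 / (1 + 0.58) ≈ 0.7342
n = r_tgt(1 − r_full) / [r_full(1 − r_tgt)] = 0.88 × 0.2658 / (0.7342 × 0.12) ≈ 2.6549
Required items = 2.6549 × 30 = 79.65, so 80 items.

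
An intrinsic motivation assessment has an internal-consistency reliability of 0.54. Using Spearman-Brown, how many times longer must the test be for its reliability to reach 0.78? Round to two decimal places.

Invert Spearman-Brown to solve for n:
n = r_target (1 − r_old) / [ r_old (1 − r_target) ]
n = [0.78 × 0.46] / [0.54 × 0.22]
n = 0.3588 / 0.1188 ≈ 3.0202

3.02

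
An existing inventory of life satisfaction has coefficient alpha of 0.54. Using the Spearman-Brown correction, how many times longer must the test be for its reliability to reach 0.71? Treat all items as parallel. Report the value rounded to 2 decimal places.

2.09

Spearman-Brown solved for the length factor n:
n = r_target (1 − r_old) / [ r_old (1 − r_target) ]
n = 0.71(1 − 0.54) / [0.54(1 − 0.71)]
n = 0.3266 / 0.1566 ≈ 2.0856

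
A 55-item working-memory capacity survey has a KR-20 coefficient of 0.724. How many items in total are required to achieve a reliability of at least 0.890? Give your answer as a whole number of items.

n = 0.890(1 − 0.724) / [0.724(1 − 0.890)]
n = 0.245640 / 0.079640 ≈ 3.0844
Items needed = n × 55 = 3.0844 × 55 ≈ 169.64 → round up to 170

170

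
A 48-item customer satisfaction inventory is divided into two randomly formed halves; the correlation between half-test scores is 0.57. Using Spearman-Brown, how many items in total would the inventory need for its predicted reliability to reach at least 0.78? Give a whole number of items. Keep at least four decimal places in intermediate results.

Corrected full-test reliability: r_full = 2 × 0.57 / (1 + 0.57) ≈ 0.7261
n = r_tgt(1 − r_full) / [r_full(1 − r_tgt)] = 0.78 × 0.2739 / (0.7261 × 0.22) ≈ 1.3374
Items = 1.3374 × 48 ≈ 64.20 → 65

65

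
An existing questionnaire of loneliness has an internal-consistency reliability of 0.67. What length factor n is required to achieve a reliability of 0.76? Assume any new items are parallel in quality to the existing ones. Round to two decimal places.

n = 0.76 × (1 − 0.67) / [ 0.67 × (1 − 0.76) ]
n = 0.2508 / 0.1608 ≈ 1.5597

1.56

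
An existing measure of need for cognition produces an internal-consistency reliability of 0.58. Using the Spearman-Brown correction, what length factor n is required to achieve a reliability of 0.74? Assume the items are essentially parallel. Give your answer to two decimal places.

Rearranging the Spearman-Brown formula for n,
n = r*(1 − r) / [ r (1 − r*) ]
n = 0.74 × (1 − 0.58) / [ 0.58 × (1 − 0.74) ]
n = 0.3108 / 0.1508 ≈ 2.0610

2.06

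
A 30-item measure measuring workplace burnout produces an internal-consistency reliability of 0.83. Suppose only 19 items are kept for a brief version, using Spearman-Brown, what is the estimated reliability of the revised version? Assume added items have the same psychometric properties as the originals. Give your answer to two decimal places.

Length ratio n = 19/30 = 0.6333
r_new = 0.6333·0.83 / [1 + (0.6333 − 1)·0.83]
r_new = 0.5256 / 0.6956 ≈ 0.7556

0.76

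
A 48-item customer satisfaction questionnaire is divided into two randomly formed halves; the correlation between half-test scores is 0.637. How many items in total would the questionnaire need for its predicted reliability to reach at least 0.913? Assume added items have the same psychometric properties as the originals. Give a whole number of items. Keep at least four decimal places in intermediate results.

Corrected full-test reliability: r_full = 2 × 0.637 / (1 + 0.637) ≈ 0.7783
n = r_tgt(1 − r_full) / [r_full(1 − r_tgt)] = 0.913 × 0.2217 / (0.7783 × 0.087) ≈ 2.9893
Required items = 2.9893 × 48 = 143.49, so 144 items.

144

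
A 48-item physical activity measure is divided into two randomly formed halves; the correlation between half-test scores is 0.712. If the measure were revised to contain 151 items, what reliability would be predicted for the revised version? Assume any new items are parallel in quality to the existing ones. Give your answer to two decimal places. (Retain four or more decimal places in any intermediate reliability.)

Spearman-Brown correction (n = 2): r_full = 2·0.712/(1 + 0.712) = 0.8318
Length factor from 48 to 151 items: n = 151/48 = 3.1458
r_new = n·r_full / (1 + (n − 1)·r_full) = 2.6167 / 2.7849 ≈ 0.9396

0.94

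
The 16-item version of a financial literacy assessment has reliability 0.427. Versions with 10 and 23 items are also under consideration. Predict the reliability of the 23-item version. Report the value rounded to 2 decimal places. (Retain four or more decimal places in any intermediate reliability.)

0.52

Only the ratio of lengths matters: n = 23/16 = 1.4375
r_{23} = n·r / (1 + (n − 1)·r) = 0.6138 / 1.1868 ≈ 0.5172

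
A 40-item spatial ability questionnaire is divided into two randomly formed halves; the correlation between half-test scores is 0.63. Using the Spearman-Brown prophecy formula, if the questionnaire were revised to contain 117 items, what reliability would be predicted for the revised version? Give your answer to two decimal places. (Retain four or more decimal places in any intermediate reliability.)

0.91

First correct the split-half correlation to full-test reliability: r_full = 2 × 0.63 / (1 + 0.63) ≈ 0.7730
Then adjust to 117 items: n = 117/40 = 2.9250
r_new = n·r_full / (1 + (n − 1)·r_full) = 2.2610 / 2.4880 ≈ 0.9088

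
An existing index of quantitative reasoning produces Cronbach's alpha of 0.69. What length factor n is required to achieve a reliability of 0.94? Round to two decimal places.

7.04

Invert Spearman-Brown to solve for n:
n = r_target (1 − r_old) / [ r_old (1 − r_target) ]
n = 0.94(1 − 0.69) / [0.69(1 − 0.94)]
n = 0.2914 / 0.0414 ≈ 7.0386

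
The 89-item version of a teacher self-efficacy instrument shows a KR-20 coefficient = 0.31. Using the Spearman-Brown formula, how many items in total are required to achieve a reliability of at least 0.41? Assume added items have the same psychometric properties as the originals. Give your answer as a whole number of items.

138

Invert Spearman-Brown to solve for n:
n = r_target (1 − r_old) / [ r_old (1 − r_target) ]
n = 0.41 × (1 − 0.31) / [ 0.31 × (1 − 0.41) ]
  = 0.2829 / 0.1829 = 1.5467
Items needed = n × 89 = 1.5467 × 89 ≈ 137.66 → round up to 138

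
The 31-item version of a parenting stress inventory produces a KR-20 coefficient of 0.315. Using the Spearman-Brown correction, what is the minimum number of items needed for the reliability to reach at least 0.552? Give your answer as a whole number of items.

Invert Spearman-Brown to solve for n:
n = r_target (1 − r_old) / [ r_old (1 − r_target) ]
n = [0.552 × 0.685] / [0.315 × 0.448]
n = 0.378120 / 0.141120 ≈ 2.6794
Items needed = n × 31 = 2.6794 × 31 ≈ 83.06 → round up to 84

84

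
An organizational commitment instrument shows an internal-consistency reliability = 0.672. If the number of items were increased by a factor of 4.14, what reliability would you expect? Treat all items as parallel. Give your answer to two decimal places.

0.89

r_new = (4.14 × 0.672) / (1 + (4.14 − 1) × 0.672)
r_new = 2.7821 / 3.1101 ≈ 0.8945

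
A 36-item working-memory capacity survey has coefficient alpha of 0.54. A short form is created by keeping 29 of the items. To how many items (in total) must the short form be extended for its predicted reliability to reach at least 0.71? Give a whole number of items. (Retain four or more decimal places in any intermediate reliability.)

76

First, r for the 29-item form: n = 29/36 = 0.8056, so r_29 = 0.8056·0.54/(1 + (0.8056 − 1)·0.54) = 0.4860
Length factor from the short form to reach 0.71: n' = 0.71(1 − 0.4860) / [0.4860(1 − 0.71)] ≈ 2.5893
Items = 2.5893 × 29 ≈ 75.09 → 76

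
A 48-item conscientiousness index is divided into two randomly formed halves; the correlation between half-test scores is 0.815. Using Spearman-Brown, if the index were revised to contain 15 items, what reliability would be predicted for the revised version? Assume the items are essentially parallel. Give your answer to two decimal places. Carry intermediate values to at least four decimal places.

Spearman-Brown correction (n = 2): r_full = 2·0.815/(1 + 0.815) = 0.8981
Length factor from 48 to 15 items: n = 15/48 = 0.3125
r_new = n·r_full / (1 + (n − 1)·r_full) = 0.2807 / 0.3826 ≈ 0.7337

0.73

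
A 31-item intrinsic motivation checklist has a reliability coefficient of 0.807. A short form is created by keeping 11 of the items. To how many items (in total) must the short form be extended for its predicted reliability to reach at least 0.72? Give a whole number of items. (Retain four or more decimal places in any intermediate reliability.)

First, r for the 11-item form: n = 11/31 = 0.3548, so r_11 = 0.3548·0.807/(1 + (0.3548 − 1)·0.807) = 0.5973
Then solve for n' with r_old = 0.5973, r_target = 0.72: n' = 0.72(1 − 0.5973)/[0.5973(1 − 0.72)] = 1.7337
Total items = 1.7337 × 11 = 19.07, rounded up to 20.

20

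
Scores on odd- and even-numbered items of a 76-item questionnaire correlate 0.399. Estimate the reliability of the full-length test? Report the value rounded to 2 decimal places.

0.57

Each half is half the length of the full test, so the full test is n = 2 times a half.
r_full = 2(0.399) / (1 + 0.399)
       = 0.7980 / 1.3990 = 0.5704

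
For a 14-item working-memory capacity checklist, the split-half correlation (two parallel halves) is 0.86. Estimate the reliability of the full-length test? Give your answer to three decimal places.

0.925

r_full = 2r_hh / (1 + r_hh) = 2 × 0.86 / (1 + 0.86)
r_full = 1.7200 / 1.8600 ≈ 0.9247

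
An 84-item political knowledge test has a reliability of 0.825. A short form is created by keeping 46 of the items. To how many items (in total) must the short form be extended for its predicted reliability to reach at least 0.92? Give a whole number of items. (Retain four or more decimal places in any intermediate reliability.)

Short-form reliability: n = 46/84 = 0.5476; r_46 = n·r/(1+(n−1)r) ≈ 0.7208
Length factor from the short form to reach 0.92: n' = 0.92(1 − 0.7208) / [0.7208(1 − 0.92)] ≈ 4.4545
Items = 4.4545 × 46 ≈ 204.91 → 205

205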